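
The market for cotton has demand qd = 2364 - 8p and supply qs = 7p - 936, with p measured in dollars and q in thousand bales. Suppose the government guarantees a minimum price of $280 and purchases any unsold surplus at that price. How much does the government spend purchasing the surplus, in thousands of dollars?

Without the control the market clears where 2364 - 8p = 7p - 936, i.e. p* = 220 and q* = 604.
The floor of 280 is above the equilibrium price 220, so it binds.
At p = 280: qd = 2364 - 8·280 = 124 and qs = 7·280 - 936 = 1024.
Surplus = qs - qd = 900.
Government expenditure = surplus × support price = 900 × 280 = 252000.

252000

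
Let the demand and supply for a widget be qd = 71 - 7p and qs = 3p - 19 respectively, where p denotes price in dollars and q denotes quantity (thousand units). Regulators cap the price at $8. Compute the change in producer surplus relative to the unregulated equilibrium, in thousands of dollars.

-6.5

Setting quantity demanded equal to quantity supplied, 71 - 7p = 3p - 19, gives p* = 9 and q* = 8.
Since 8 < 9, the ceiling is binding.
At p = 8: qd = 71 - 7·8 = 15 and qs = 3·8 - 19 = 5.
Producer surplus without the control is ½ · (9 - 19/3) · 8 = 32/3.
With the ceiling, producers sell 5 units at 8, so PS = ½ · (8 - 19/3) · 5 = 25/6.
Change in producer surplus = 25/6 - 32/3 = -6.5.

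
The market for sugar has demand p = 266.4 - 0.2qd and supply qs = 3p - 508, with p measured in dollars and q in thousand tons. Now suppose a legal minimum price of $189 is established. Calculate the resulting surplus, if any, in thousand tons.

Rearranging demand gives qd = 1332 - 5p. Setting quantity demanded equal to quantity supplied, 1332 - 5p = 3p - 508, gives p* = 230 and q* = 182.
The floor of 189 is below the equilibrium price 230, so it is not binding; the market clears at p* = 230, q* = 182.
Since the control does not bind, there is no surplus.

0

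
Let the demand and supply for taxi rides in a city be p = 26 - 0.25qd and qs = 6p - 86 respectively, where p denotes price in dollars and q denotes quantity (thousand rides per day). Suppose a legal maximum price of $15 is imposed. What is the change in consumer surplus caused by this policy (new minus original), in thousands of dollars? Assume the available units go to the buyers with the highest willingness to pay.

-56

Rearranging demand gives qd = 104 - 4p. In a free market, 104 - 4p = 6p - 86 gives the equilibrium p* = 19, q* = 28.
The ceiling of 15 is below the equilibrium price 19, so it binds.
At p = 15: qd = 104 - 4·15 = 44 and qs = 6·15 - 86 = 4.
Consumer surplus without the control is ½ · (26 - 19) · 28 = 98.
With the ceiling, 4 units are sold at 15 (assume they go to the highest-value buyers). The demand price at q = 4 is 25, so CS = ½ · [(26 - 15) + (25 - 15)] · 4 = 42.
Change in consumer surplus = 42 - 98 = -56.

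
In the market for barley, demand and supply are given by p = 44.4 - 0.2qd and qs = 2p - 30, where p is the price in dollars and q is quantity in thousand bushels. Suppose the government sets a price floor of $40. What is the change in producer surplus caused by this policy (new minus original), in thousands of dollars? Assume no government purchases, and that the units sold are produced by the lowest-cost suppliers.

Rearranging demand gives qd = 222 - 5p. In a free market, 222 - 5p = 2p - 30 gives the equilibrium p* = 36, q* = 42.
The floor of 40 is above the equilibrium price 36, so it binds.
At p = 40: qd = 222 - 5·40 = 22 and qs = 2·40 - 30 = 50.
Producer surplus without the control is ½ · (36 - 15) · 42 = 441.
With the floor, 22 units are sold at 40. The supply price at q = 22 is 26, so PS = ½ · [(40 - 15) + (40 - 26)] · 22 = 429.
Change in producer surplus = 429 - 441 = -12.

-12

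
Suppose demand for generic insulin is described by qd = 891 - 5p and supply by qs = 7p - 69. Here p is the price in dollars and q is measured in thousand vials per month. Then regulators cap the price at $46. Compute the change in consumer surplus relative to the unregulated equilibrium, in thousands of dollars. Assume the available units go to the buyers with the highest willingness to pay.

Setting quantity demanded equal to quantity supplied, 891 - 5p = 7p - 69, gives p* = 80 and q* = 491.
The ceiling of 46 is below the equilibrium price 80, so it binds.
At p = 46: qd = 891 - 5·46 = 661 and qs = 7·46 - 69 = 253.
Consumer surplus without the control is ½ · (178.2 - 80) · 491 = 24108.1.
With the ceiling, 253 units are sold at 46 (assume they go to the highest-value buyers). The demand price at q = 253 is 127.6, so CS = ½ · [(178.2 - 46) + (127.6 - 46)] · 253 = 27045.7.
Change in consumer surplus = 27045.7 - 24108.1 = 2937.6.

2937.6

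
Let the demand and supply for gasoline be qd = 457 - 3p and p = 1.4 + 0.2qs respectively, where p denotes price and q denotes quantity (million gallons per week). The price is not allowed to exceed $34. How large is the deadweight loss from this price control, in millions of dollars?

3840

Rearranging supply gives qs = 5p - 7. In a free market, 457 - 3p = 5p - 7 gives the equilibrium p* = 58, q* = 283.
Because the ceiling (34) lies below the market-clearing price, it is binding.
At p = 34: qd = 457 - 3·34 = 355 and qs = 5·34 - 7 = 163.
Quantity traded falls to 163. At q = 163 the demand price is (457 - 163)/3 = 98 and the supply price is (7 + 163)/5 = 34.
Deadweight loss = ½ · (98 - 34) · (283 - 163) = ½ · 64 · 120 = 3840.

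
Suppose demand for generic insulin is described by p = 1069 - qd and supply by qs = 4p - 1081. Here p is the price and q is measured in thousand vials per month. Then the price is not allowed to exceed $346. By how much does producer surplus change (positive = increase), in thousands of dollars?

Rearranging demand gives qd = 1069 - p. Setting quantity demanded equal to quantity supplied, 1069 - p = 4p - 1081, gives p* = 430 and q* = 639.
Since 346 < 430, the ceiling is binding.
At p = 346: qd = 1069 - 346 = 723 and qs = 4·346 - 1081 = 303.
Producer surplus without the control is ½ · (430 - 270.25) · 639 = 51040.125.
With the ceiling, producers sell 303 units at 346, so PS = ½ · (346 - 270.25) · 303 = 11476.125.
Change in producer surplus = 11476.125 - 51040.125 = -39564.

-39564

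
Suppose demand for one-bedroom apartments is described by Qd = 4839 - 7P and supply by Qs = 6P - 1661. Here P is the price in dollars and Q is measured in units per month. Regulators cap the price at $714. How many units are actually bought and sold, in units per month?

Setting quantity demanded equal to quantity supplied, 4839 - 7P = 6P - 1661, gives P* = 500 and Q* = 1339.
The ceiling of 714 is above the equilibrium price 500, so it is not binding; the market clears at P* = 500, Q* = 1339.

1339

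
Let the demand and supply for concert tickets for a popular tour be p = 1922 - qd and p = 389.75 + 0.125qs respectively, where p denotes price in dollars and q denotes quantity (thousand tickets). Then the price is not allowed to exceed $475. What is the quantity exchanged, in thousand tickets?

Rearranging demand gives qd = 1922 - p; rearranging supply gives qs = 8p - 3118. Without the control the market clears where 1922 - p = 8p - 3118, i.e. p* = 560 and q* = 1362.
Because the ceiling (475) lies below the market-clearing price, it is binding.
At p = 475: qd = 1922 - 475 = 1447 and qs = 8·475 - 3118 = 682.
The quantity actually transacted is the short side, supply: 682.

682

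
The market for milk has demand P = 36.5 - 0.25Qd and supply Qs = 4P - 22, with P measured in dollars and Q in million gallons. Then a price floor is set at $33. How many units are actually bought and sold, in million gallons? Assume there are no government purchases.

Rearranging demand gives Qd = 146 - 4P. In a free market, 146 - 4P = 4P - 22 gives the equilibrium P* = 21, Q* = 62.
The floor of 33 is above the equilibrium price 21, so it binds.
At P = 33: Qd = 146 - 4·33 = 14 and Qs = 4·33 - 22 = 110.
The quantity actually transacted is the short side, demand: 14.

14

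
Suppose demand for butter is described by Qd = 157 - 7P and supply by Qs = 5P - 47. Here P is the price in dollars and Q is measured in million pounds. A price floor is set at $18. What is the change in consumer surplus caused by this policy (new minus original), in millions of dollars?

Equilibrium: 157 - 7P = 5P - 47, so 204 = 12P and P* = 17, Q* = 38.
The floor of 18 is above the equilibrium price 17, so it binds.
At P = 18: Qd = 157 - 7·18 = 31 and Qs = 5·18 - 47 = 43.
Consumer surplus without the control is ½ · (157/7 - 17) · 38 = 722/7.
With the floor, consumers buy 31 units at 18, so CS = ½ · (157/7 - 18) · 31 = 961/14.
Change in consumer surplus = 961/14 - 722/7 = -34.5.

-34.5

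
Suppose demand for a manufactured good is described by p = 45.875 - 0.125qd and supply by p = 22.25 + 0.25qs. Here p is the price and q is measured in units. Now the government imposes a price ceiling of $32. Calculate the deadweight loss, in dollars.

Rearranging demand gives qd = 367 - 8p; rearranging supply gives qs = 4p - 89. Equilibrium: 367 - 8p = 4p - 89, so 456 = 12p and p* = 38, q* = 63.
Since 32 < 38, the ceiling is binding.
At p = 32: qd = 367 - 8·32 = 111 and qs = 4·32 - 89 = 39.
Quantity traded falls to 39. At q = 39 the demand price is (367 - 39)/8 = 41 and the supply price is (89 + 39)/4 = 32.
Deadweight loss = ½ · (41 - 32) · (63 - 39) = ½ · 9 · 24 = 108.

108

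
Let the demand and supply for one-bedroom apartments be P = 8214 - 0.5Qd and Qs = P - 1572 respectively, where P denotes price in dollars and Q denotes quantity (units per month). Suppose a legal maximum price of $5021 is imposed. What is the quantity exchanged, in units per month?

3449

Rearranging demand gives Qd = 16428 - 2P. Setting quantity demanded equal to quantity supplied, 16428 - 2P = P - 1572, gives P* = 6000 and Q* = 4428.
Since 5021 < 6000, the ceiling is binding.
At P = 5021: Qd = 16428 - 2·5021 = 6386 and Qs = 5021 - 1572 = 3449.
The quantity actually transacted is the short side, supply: 3449.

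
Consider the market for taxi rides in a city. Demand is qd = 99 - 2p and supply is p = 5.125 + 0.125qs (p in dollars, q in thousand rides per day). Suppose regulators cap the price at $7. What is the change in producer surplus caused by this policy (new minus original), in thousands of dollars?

-301

Rearranging supply gives qs = 8p - 41. Setting quantity demanded equal to quantity supplied, 99 - 2p = 8p - 41, gives p* = 14 and q* = 71.
The ceiling of 7 is below the equilibrium price 14, so it binds.
At p = 7: qd = 99 - 2·7 = 85 and qs = 8·7 - 41 = 15.
Producer surplus without the control is ½ · (14 - 5.125) · 71 = 315.0625.
With the ceiling, producers sell 15 units at 7, so PS = ½ · (7 - 5.125) · 15 = 14.0625.
Change in producer surplus = 14.0625 - 315.0625 = -301.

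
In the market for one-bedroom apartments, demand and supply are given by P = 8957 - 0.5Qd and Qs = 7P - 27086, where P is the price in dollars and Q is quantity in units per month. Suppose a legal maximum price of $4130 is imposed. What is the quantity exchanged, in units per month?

Rearranging demand gives Qd = 17914 - 2P. Equilibrium: 17914 - 2P = 7P - 27086, so 45000 = 9P and P* = 5000, Q* = 7914.
Since 4130 < 5000, the ceiling is binding.
At P = 4130: Qd = 17914 - 2·4130 = 9654 and Qs = 7·4130 - 27086 = 1824.
The quantity actually transacted is the short side, supply: 1824.

1824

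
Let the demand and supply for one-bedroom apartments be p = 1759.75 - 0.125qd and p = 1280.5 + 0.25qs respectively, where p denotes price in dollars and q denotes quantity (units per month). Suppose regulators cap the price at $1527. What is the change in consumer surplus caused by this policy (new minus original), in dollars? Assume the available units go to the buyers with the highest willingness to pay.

66649

Rearranging demand gives qd = 14078 - 8p; rearranging supply gives qs = 4p - 5122. Setting quantity demanded equal to quantity supplied, 14078 - 8p = 4p - 5122, gives p* = 1600 and q* = 1278.
Since 1527 < 1600, the ceiling is binding.
At p = 1527: qd = 14078 - 8·1527 = 1862 and qs = 4·1527 - 5122 = 986.
Consumer surplus without the control is ½ · (1759.75 - 1600) · 1278 = 102080.25.
With the ceiling, 986 units are sold at 1527 (assume they go to the highest-value buyers). The demand price at q = 986 is 1636.5, so CS = ½ · [(1759.75 - 1527) + (1636.5 - 1527)] · 986 = 168729.25.
Change in consumer surplus = 168729.25 - 102080.25 = 66649.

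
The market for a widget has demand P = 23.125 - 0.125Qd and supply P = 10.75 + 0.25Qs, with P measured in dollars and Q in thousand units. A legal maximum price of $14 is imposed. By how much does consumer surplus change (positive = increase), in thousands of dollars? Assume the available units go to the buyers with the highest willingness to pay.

40

Rearranging demand gives Qd = 185 - 8P; rearranging supply gives Qs = 4P - 43. Setting quantity demanded equal to quantity supplied, 185 - 8P = 4P - 43, gives P* = 19 and Q* = 33.
Because the ceiling (14) lies below the market-clearing price, it is binding.
At P = 14: Qd = 185 - 8·14 = 73 and Qs = 4·14 - 43 = 13.
Consumer surplus without the control is ½ · (23.125 - 19) · 33 = 68.0625.
With the ceiling, 13 units are sold at 14 (assume they go to the highest-value buyers). The demand price at Q = 13 is 21.5, so CS = ½ · [(23.125 - 14) + (21.5 - 14)] · 13 = 108.0625.
Change in consumer surplus = 108.0625 - 68.0625 = 40.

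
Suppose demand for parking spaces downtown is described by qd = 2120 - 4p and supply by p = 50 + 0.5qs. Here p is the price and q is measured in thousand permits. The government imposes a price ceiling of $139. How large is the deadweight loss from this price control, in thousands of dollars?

Rearranging supply gives qs = 2p - 100. In a free market, 2120 - 4p = 2p - 100 gives the equilibrium p* = 370, q* = 640.
Since 139 < 370, the ceiling is binding.
At p = 139: qd = 2120 - 4·139 = 1564 and qs = 2·139 - 100 = 178.
Quantity traded falls to 178. At q = 178 the demand price is (2120 - 178)/4 = 485.5 and the supply price is (100 + 178)/2 = 139.
Deadweight loss = ½ · (485.5 - 139) · (640 - 178) = ½ · 346.5 · 462 = 80041.5.

80041.5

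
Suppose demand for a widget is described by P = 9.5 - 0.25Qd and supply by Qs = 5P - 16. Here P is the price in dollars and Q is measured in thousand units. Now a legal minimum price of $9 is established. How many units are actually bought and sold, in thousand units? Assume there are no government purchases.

Rearranging demand gives Qd = 38 - 4P. Without the control the market clears where 38 - 4P = 5P - 16, i.e. P* = 6 and Q* = 14.
Because the floor (9) lies above the market-clearing price, it is binding.
At P = 9: Qd = 38 - 4·9 = 2 and Qs = 5·9 - 16 = 29.
The quantity actually transacted is the short side, demand: 2.

2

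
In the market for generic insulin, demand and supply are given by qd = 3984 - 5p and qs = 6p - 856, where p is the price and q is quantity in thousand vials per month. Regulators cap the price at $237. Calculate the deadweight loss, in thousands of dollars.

Setting quantity demanded equal to quantity supplied, 3984 - 5p = 6p - 856, gives p* = 440 and q* = 1784.
Since 237 < 440, the ceiling is binding.
At p = 237: qd = 3984 - 5·237 = 2799 and qs = 6·237 - 856 = 566.
Quantity traded falls to 566. At q = 566 the demand price is (3984 - 566)/5 = 683.6 and the supply price is (856 + 566)/6 = 237.
Deadweight loss = ½ · (683.6 - 237) · (1784 - 566) = ½ · 446.6 · 1218 = 271979.4.

271979.4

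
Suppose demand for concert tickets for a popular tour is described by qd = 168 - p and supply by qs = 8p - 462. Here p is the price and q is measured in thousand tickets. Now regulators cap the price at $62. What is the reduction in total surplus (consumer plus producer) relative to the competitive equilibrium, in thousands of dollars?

2304

Equilibrium: 168 - p = 8p - 462, so 630 = 9p and p* = 70, q* = 98.
Since 62 < 70, the ceiling is binding.
At p = 62: qd = 168 - 62 = 106 and qs = 8·62 - 462 = 34.
Quantity traded falls to 34. At q = 34 the demand price is 168 - 34 = 134 and the supply price is (462 + 34)/8 = 62.
Deadweight loss = ½ · (134 - 62) · (98 - 34) = ½ · 72 · 64 = 2304.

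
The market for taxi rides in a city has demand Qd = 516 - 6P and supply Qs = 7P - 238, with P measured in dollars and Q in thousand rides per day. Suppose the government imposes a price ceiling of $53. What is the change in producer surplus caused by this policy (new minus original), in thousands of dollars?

Equilibrium: 516 - 6P = 7P - 238, so 754 = 13P and P* = 58, Q* = 168.
Since 53 < 58, the ceiling is binding.
At P = 53: Qd = 516 - 6·53 = 198 and Qs = 7·53 - 238 = 133.
Producer surplus without the control is ½ · (58 - 34) · 168 = 2016.
With the ceiling, producers sell 133 units at 53, so PS = ½ · (53 - 34) · 133 = 1263.5.
Change in producer surplus = 1263.5 - 2016 = -752.5.

-752.5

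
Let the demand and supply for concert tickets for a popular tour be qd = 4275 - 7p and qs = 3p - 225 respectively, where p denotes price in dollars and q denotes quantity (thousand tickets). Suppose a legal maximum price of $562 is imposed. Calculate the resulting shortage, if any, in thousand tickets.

Without the control the market clears where 4275 - 7p = 3p - 225, i.e. p* = 450 and q* = 1125.
The ceiling of 562 is above the equilibrium price 450, so it is not binding; the market clears at p* = 450, q* = 1125.
Since the control does not bind, there is no shortage.

0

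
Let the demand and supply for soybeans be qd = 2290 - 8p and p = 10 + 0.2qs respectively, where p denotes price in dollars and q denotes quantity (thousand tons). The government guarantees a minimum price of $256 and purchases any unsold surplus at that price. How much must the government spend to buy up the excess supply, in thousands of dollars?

Rearranging supply gives qs = 5p - 50. Without the control the market clears where 2290 - 8p = 5p - 50, i.e. p* = 180 and q* = 850.
Since 256 > 180, the floor is binding.
At p = 256: qd = 2290 - 8·256 = 242 and qs = 5·256 - 50 = 1230.
Surplus = qs - qd = 988.
Government expenditure = surplus × support price = 988 × 256 = 252928.

252928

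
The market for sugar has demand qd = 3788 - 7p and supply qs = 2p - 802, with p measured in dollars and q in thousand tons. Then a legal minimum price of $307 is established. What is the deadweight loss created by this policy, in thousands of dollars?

0

Setting quantity demanded equal to quantity supplied, 3788 - 7p = 2p - 802, gives p* = 510 and q* = 218.
Since 307 is below p* = 510, the floor does not bind and the free-market outcome prevails.
Since the control does not bind, no trades are prevented and deadweight loss is zero.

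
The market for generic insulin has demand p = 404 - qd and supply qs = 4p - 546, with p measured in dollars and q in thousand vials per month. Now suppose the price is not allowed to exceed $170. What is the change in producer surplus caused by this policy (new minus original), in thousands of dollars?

Rearranging demand gives qd = 404 - p. Equilibrium: 404 - p = 4p - 546, so 950 = 5p and p* = 190, q* = 214.
Since 170 < 190, the ceiling is binding.
At p = 170: qd = 404 - 170 = 234 and qs = 4·170 - 546 = 134.
Producer surplus without the control is ½ · (190 - 136.5) · 214 = 5724.5.
With the ceiling, producers sell 134 units at 170, so PS = ½ · (170 - 136.5) · 134 = 2244.5.
Change in producer surplus = 2244.5 - 5724.5 = -3480.

-3480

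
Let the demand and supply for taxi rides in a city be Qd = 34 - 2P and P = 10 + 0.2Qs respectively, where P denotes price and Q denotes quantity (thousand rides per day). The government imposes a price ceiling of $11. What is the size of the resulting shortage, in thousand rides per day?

7

Rearranging supply gives Qs = 5P - 50. Equilibrium: 34 - 2P = 5P - 50, so 84 = 7P and P* = 12, Q* = 10.
The ceiling of 11 is below the equilibrium price 12, so it binds.
At P = 11: Qd = 34 - 2·11 = 12 and Qs = 5·11 - 50 = 5.
Shortage = Qd - Qs = 12 - 5 = 7.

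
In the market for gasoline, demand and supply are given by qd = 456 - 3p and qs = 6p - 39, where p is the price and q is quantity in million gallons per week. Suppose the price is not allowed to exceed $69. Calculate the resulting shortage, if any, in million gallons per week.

Equilibrium: 456 - 3p = 6p - 39, so 495 = 9p and p* = 55, q* = 291.
Since 69 is above p* = 55, the ceiling does not bind and the free-market outcome prevails.
Since the control does not bind, there is no shortage.

0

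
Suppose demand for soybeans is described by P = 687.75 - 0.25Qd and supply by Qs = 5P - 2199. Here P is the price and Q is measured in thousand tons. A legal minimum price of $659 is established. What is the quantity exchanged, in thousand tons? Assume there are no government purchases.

Rearranging demand gives Qd = 2751 - 4P. Equilibrium: 2751 - 4P = 5P - 2199, so 4950 = 9P and P* = 550, Q* = 551.
The floor of 659 is above the equilibrium price 550, so it binds.
At P = 659: Qd = 2751 - 4·659 = 115 and Qs = 5·659 - 2199 = 1096.
The quantity actually transacted is the short side, demand: 115.

115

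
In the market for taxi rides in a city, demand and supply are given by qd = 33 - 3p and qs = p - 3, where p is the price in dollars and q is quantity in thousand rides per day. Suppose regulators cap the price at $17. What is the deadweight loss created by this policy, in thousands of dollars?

0

Without the control the market clears where 33 - 3p = p - 3, i.e. p* = 9 and q* = 6.
Since 17 is above p* = 9, the ceiling does not bind and the free-market outcome prevails.
Since the control does not bind, no trades are prevented and deadweight loss is zero.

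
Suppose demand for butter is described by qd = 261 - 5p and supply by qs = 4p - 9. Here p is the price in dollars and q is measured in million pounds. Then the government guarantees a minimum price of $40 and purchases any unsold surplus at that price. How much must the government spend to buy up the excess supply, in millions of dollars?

Equilibrium: 261 - 5p = 4p - 9, so 270 = 9p and p* = 30, q* = 111.
Since 40 > 30, the floor is binding.
At p = 40: qd = 261 - 5·40 = 61 and qs = 4·40 - 9 = 151.
Surplus = qs - qd = 90.
Government expenditure = surplus × support price = 90 × 40 = 3600.

3600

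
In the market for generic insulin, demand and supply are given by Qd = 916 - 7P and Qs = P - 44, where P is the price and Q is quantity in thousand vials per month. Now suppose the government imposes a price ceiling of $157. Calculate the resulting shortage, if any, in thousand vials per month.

0

Setting quantity demanded equal to quantity supplied, 916 - 7P = P - 44, gives P* = 120 and Q* = 76.
The ceiling of 157 is above the equilibrium price 120, so it is not binding; the market clears at P* = 120, Q* = 76.
Since the control does not bind, there is no shortage.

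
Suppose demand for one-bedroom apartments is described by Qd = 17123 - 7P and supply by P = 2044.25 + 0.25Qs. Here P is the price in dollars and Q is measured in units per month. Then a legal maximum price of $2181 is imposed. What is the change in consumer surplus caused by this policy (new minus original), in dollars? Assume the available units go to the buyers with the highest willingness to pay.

48909

Rearranging supply gives Qs = 4P - 8177. Setting quantity demanded equal to quantity supplied, 17123 - 7P = 4P - 8177, gives P* = 2300 and Q* = 1023.
Since 2181 < 2300, the ceiling is binding.
At P = 2181: Qd = 17123 - 7·2181 = 1856 and Qs = 4·2181 - 8177 = 547.
Consumer surplus without the control is ½ · (17123/7 - 2300) · 1023 = 1046529/14.
With the ceiling, 547 units are sold at 2181 (assume they go to the highest-value buyers). The demand price at Q = 547 is 2368, so CS = ½ · [(17123/7 - 2181) + (2368 - 2181)] · 547 = 1731255/14.
Change in consumer surplus = 1731255/14 - 1046529/14 = 48909.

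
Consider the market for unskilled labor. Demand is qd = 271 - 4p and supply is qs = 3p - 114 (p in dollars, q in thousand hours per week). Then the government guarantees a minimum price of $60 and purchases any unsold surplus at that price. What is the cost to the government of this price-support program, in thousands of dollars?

Setting quantity demanded equal to quantity supplied, 271 - 4p = 3p - 114, gives p* = 55 and q* = 51.
Since 60 > 55, the floor is binding.
At p = 60: qd = 271 - 4·60 = 31 and qs = 3·60 - 114 = 66.
Surplus = qs - qd = 35.
Government expenditure = surplus × support price = 35 × 60 = 2100.

2100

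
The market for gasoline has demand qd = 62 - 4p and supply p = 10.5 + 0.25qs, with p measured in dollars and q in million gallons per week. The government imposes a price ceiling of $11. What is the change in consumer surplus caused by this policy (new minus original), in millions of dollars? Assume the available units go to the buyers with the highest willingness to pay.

Rearranging supply gives qs = 4p - 42. In a free market, 62 - 4p = 4p - 42 gives the equilibrium p* = 13, q* = 10.
Because the ceiling (11) lies below the market-clearing price, it is binding.
At p = 11: qd = 62 - 4·11 = 18 and qs = 4·11 - 42 = 2.
Consumer surplus without the control is ½ · (15.5 - 13) · 10 = 12.5.
With the ceiling, 2 units are sold at 11 (assume they go to the highest-value buyers). The demand price at q = 2 is 15, so CS = ½ · [(15.5 - 11) + (15 - 11)] · 2 = 8.5.
Change in consumer surplus = 8.5 - 12.5 = -4.

-4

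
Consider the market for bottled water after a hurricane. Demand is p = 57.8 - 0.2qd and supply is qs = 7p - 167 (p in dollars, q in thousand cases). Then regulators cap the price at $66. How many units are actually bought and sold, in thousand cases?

Rearranging demand gives qd = 289 - 5p. Setting quantity demanded equal to quantity supplied, 289 - 5p = 7p - 167, gives p* = 38 and q* = 99.
Since 66 is above p* = 38, the ceiling does not bind and the free-market outcome prevails.

99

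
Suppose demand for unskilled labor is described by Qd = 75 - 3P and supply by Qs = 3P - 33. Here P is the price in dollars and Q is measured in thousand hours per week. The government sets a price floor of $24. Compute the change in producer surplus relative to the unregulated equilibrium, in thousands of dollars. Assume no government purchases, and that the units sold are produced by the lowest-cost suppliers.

In a free market, 75 - 3P = 3P - 33 gives the equilibrium P* = 18, Q* = 21.
Since 24 > 18, the floor is binding.
At P = 24: Qd = 75 - 3·24 = 3 and Qs = 3·24 - 33 = 39.
Producer surplus without the control is ½ · (18 - 11) · 21 = 73.5.
With the floor, 3 units are sold at 24. The supply price at Q = 3 is 12, so PS = ½ · [(24 - 11) + (24 - 12)] · 3 = 37.5.
Change in producer surplus = 37.5 - 73.5 = -36.

-36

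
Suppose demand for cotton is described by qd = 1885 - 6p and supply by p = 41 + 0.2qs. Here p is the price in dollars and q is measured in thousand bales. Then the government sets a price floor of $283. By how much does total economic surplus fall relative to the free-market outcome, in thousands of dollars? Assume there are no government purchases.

57083.4

Rearranging supply gives qs = 5p - 205. Setting quantity demanded equal to quantity supplied, 1885 - 6p = 5p - 205, gives p* = 190 and q* = 745.
Because the floor (283) lies above the market-clearing price, it is binding.
At p = 283: qd = 1885 - 6·283 = 187 and qs = 5·283 - 205 = 1210.
Quantity traded falls to 187. At q = 187 the demand price is (1885 - 187)/6 = 283 and the supply price is (205 + 187)/5 = 78.4.
Deadweight loss = ½ · (283 - 78.4) · (745 - 187) = ½ · 204.6 · 558 = 57083.4.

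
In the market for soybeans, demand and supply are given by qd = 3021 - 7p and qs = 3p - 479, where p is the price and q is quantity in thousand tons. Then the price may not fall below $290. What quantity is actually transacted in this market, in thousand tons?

Without the control the market clears where 3021 - 7p = 3p - 479, i.e. p* = 350 and q* = 571.
Since 290 is below p* = 350, the floor does not bind and the free-market outcome prevails.

571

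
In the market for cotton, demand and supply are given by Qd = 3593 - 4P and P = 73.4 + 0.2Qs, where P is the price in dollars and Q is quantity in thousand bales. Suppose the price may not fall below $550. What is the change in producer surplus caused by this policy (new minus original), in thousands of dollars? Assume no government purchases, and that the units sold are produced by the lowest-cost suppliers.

133870

Rearranging supply gives Qs = 5P - 367. In a free market, 3593 - 4P = 5P - 367 gives the equilibrium P* = 440, Q* = 1833.
Because the floor (550) lies above the market-clearing price, it is binding.
At P = 550: Qd = 3593 - 4·550 = 1393 and Qs = 5·550 - 367 = 2383.
Producer surplus without the control is ½ · (440 - 73.4) · 1833 = 335988.9.
With the floor, 1393 units are sold at 550. The supply price at Q = 1393 is 352, so PS = ½ · [(550 - 73.4) + (550 - 352)] · 1393 = 469858.9.
Change in producer surplus = 469858.9 - 335988.9 = 133870.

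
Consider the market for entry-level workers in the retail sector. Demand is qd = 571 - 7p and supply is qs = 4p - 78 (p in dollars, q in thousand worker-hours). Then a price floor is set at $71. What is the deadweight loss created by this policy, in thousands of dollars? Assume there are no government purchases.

1386

Setting quantity demanded equal to quantity supplied, 571 - 7p = 4p - 78, gives p* = 59 and q* = 158.
Because the floor (71) lies above the market-clearing price, it is binding.
At p = 71: qd = 571 - 7·71 = 74 and qs = 4·71 - 78 = 206.
Quantity traded falls to 74. At q = 74 the demand price is (571 - 74)/7 = 71 and the supply price is (78 + 74)/4 = 38.
Deadweight loss = ½ · (71 - 38) · (158 - 74) = ½ · 33 · 84 = 1386.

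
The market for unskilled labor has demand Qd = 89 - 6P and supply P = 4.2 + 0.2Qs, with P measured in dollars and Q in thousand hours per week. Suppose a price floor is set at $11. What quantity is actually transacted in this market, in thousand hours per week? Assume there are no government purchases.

23

Rearranging supply gives Qs = 5P - 21. Setting quantity demanded equal to quantity supplied, 89 - 6P = 5P - 21, gives P* = 10 and Q* = 29.
The floor of 11 is above the equilibrium price 10, so it binds.
At P = 11: Qd = 89 - 6·11 = 23 and Qs = 5·11 - 21 = 34.
The quantity actually transacted is the short side, demand: 23.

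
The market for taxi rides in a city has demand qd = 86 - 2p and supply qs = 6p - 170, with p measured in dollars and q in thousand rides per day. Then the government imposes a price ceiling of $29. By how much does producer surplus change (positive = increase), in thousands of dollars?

Setting quantity demanded equal to quantity supplied, 86 - 2p = 6p - 170, gives p* = 32 and q* = 22.
Since 29 < 32, the ceiling is binding.
At p = 29: qd = 86 - 2·29 = 28 and qs = 6·29 - 170 = 4.
Producer surplus without the control is ½ · (32 - 85/3) · 22 = 121/3.
With the ceiling, producers sell 4 units at 29, so PS = ½ · (29 - 85/3) · 4 = 4/3.
Change in producer surplus = 4/3 - 121/3 = -39.

-39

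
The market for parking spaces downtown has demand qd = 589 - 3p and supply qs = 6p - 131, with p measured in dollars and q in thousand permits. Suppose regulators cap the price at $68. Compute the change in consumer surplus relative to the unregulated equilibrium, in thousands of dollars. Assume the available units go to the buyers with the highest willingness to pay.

Setting quantity demanded equal to quantity supplied, 589 - 3p = 6p - 131, gives p* = 80 and q* = 349.
The ceiling of 68 is below the equilibrium price 80, so it binds.
At p = 68: qd = 589 - 3·68 = 385 and qs = 6·68 - 131 = 277.
Consumer surplus without the control is ½ · (589/3 - 80) · 349 = 121801/6.
With the ceiling, 277 units are sold at 68 (assume they go to the highest-value buyers). The demand price at q = 277 is 104, so CS = ½ · [(589/3 - 68) + (104 - 68)] · 277 = 136561/6.
Change in consumer surplus = 136561/6 - 121801/6 = 2460.

2460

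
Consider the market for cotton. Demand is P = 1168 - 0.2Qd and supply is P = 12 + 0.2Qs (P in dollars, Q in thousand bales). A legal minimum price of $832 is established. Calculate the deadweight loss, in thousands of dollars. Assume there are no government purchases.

292820

Rearranging demand gives Qd = 5840 - 5P; rearranging supply gives Qs = 5P - 60. In a free market, 5840 - 5P = 5P - 60 gives the equilibrium P* = 590, Q* = 2890.
The floor of 832 is above the equilibrium price 590, so it binds.
At P = 832: Qd = 5840 - 5·832 = 1680 and Qs = 5·832 - 60 = 4100.
Quantity traded falls to 1680. At Q = 1680 the demand price is (5840 - 1680)/5 = 832 and the supply price is (60 + 1680)/5 = 348.
Deadweight loss = ½ · (832 - 348) · (2890 - 1680) = ½ · 484 · 1210 = 292820.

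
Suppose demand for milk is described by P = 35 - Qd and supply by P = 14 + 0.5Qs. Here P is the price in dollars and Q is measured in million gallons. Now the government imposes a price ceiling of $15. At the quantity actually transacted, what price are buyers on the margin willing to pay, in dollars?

33

Rearranging demand gives Qd = 35 - P; rearranging supply gives Qs = 2P - 28. Without the control the market clears where 35 - P = 2P - 28, i.e. P* = 21 and Q* = 14.
The ceiling of 15 is below the equilibrium price 21, so it binds.
At P = 15: Qd = 35 - 15 = 20 and Qs = 2·15 - 28 = 2.
Only 2 units reach the market. On the demand curve, the marginal buyer's willingness to pay at Q = 2 is (35 - 2) = 33.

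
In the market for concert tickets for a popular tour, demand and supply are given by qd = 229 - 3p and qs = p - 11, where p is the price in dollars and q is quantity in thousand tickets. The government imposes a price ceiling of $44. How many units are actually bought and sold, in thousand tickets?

33

Without the control the market clears where 229 - 3p = p - 11, i.e. p* = 60 and q* = 49.
Since 44 < 60, the ceiling is binding.
At p = 44: qd = 229 - 3·44 = 97 and qs = 44 - 11 = 33.
The quantity actually transacted is the short side, supply: 33.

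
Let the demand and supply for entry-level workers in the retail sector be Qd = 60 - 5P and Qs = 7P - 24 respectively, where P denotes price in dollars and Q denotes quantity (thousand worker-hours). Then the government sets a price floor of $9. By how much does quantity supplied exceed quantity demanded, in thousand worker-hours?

24

Setting quantity demanded equal to quantity supplied, 60 - 5P = 7P - 24, gives P* = 7 and Q* = 25.
The floor of 9 is above the equilibrium price 7, so it binds.
At P = 9: Qd = 60 - 5·9 = 15 and Qs = 7·9 - 24 = 39.
Surplus = Qs - Qd = 39 - 15 = 24.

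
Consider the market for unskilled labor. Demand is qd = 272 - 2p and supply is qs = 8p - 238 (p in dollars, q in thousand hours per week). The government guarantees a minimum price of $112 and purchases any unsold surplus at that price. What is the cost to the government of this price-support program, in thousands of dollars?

Equilibrium: 272 - 2p = 8p - 238, so 510 = 10p and p* = 51, q* = 170.
Because the floor (112) lies above the market-clearing price, it is binding.
At p = 112: qd = 272 - 2·112 = 48 and qs = 8·112 - 238 = 658.
Surplus = qs - qd = 610.
Government expenditure = surplus × support price = 610 × 112 = 68320.

68320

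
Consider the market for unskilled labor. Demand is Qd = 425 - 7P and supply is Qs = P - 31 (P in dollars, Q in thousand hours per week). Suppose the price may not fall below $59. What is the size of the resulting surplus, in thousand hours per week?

16

Setting quantity demanded equal to quantity supplied, 425 - 7P = P - 31, gives P* = 57 and Q* = 26.
Because the floor (59) lies above the market-clearing price, it is binding.
At P = 59: Qd = 425 - 7·59 = 12 and Qs = 59 - 31 = 28.
Surplus = Qs - Qd = 28 - 12 = 16.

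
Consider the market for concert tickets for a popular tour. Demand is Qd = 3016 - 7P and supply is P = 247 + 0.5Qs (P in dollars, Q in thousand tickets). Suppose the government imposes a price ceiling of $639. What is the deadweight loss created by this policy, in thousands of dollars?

Rearranging supply gives Qs = 2P - 494. Setting quantity demanded equal to quantity supplied, 3016 - 7P = 2P - 494, gives P* = 390 and Q* = 286.
Since 639 is above P* = 390, the ceiling does not bind and the free-market outcome prevails.
Since the control does not bind, no trades are prevented and deadweight loss is zero.

0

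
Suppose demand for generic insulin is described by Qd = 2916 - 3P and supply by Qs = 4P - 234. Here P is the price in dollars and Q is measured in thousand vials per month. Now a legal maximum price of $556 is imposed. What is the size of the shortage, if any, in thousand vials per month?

0

Without the control the market clears where 2916 - 3P = 4P - 234, i.e. P* = 450 and Q* = 1566.
The ceiling of 556 is above the equilibrium price 450, so it is not binding; the market clears at P* = 450, Q* = 1566.
Since the control does not bind, there is no shortage.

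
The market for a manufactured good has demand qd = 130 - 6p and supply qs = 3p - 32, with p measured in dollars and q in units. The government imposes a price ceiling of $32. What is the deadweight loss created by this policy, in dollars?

0

Without the control the market clears where 130 - 6p = 3p - 32, i.e. p* = 18 and q* = 22.
The ceiling of 32 is above the equilibrium price 18, so it is not binding; the market clears at p* = 18, q* = 22.
Since the control does not bind, no trades are prevented and deadweight loss is zero.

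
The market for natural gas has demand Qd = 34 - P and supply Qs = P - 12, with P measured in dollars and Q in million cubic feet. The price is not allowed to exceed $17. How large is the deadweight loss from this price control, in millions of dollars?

Equilibrium: 34 - P = P - 12, so 46 = 2P and P* = 23, Q* = 11.
Since 17 < 23, the ceiling is binding.
At P = 17: Qd = 34 - 17 = 17 and Qs = 17 - 12 = 5.
Quantity traded falls to 5. At Q = 5 the demand price is 34 - 5 = 29 and the supply price is 12 + 5 = 17.
Deadweight loss = ½ · (29 - 17) · (11 - 5) = ½ · 12 · 6 = 36.

36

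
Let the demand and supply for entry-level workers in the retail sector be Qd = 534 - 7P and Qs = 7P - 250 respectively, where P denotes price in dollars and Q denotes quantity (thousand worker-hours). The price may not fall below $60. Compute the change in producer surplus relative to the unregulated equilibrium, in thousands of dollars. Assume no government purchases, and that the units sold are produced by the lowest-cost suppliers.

Without the control the market clears where 534 - 7P = 7P - 250, i.e. P* = 56 and Q* = 142.
The floor of 60 is above the equilibrium price 56, so it binds.
At P = 60: Qd = 534 - 7·60 = 114 and Qs = 7·60 - 250 = 170.
Producer surplus without the control is ½ · (56 - 250/7) · 142 = 10082/7.
With the floor, 114 units are sold at 60. The supply price at Q = 114 is 52, so PS = ½ · [(60 - 250/7) + (60 - 52)] · 114 = 12882/7.
Change in producer surplus = 12882/7 - 10082/7 = 400.

400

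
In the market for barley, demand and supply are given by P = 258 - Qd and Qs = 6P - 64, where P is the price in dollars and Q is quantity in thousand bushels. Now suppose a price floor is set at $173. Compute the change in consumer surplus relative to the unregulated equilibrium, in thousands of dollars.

Rearranging demand gives Qd = 258 - P. Equilibrium: 258 - P = 6P - 64, so 322 = 7P and P* = 46, Q* = 212.
The floor of 173 is above the equilibrium price 46, so it binds.
At P = 173: Qd = 258 - 173 = 85 and Qs = 6·173 - 64 = 974.
Consumer surplus without the control is ½ · (258 - 46) · 212 = 22472.
With the floor, consumers buy 85 units at 173, so CS = ½ · (258 - 173) · 85 = 3612.5.
Change in consumer surplus = 3612.5 - 22472 = -18859.5.

-18859.5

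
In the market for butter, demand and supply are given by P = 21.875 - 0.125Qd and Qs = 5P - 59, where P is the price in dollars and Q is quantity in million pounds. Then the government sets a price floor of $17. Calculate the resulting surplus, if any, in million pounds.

0

Rearranging demand gives Qd = 175 - 8P. In a free market, 175 - 8P = 5P - 59 gives the equilibrium P* = 18, Q* = 31.
The floor of 17 is below the equilibrium price 18, so it is not binding; the market clears at P* = 18, Q* = 31.
Since the control does not bind, there is no surplus.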